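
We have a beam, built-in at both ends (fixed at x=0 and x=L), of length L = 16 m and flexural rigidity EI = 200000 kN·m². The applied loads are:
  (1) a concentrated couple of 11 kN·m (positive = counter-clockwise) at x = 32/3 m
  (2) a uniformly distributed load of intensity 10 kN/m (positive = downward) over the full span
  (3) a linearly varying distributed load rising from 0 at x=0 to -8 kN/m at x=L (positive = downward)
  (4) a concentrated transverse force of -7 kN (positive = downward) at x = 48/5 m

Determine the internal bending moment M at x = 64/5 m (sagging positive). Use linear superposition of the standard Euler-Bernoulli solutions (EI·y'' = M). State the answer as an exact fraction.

Load 1 — applied couple M₀=11 kN·m at a=32/3 m (b=L-a=16/3):
  M_1 = R_Ax - M_A - M₀  [x>a] with R_A=11/12, M_A=11/3 = (11/12)·(64/5) - (11/3) - 11 = -44/15 kN·m
Load 2 — uniform load w=10 kN/m over full span:
  M_2 = wLx/2 - wL²/12 - wx²/2 = 10·16·(64/5)/2 - 10·16²/12 - 10·(64/5)²/2 = -128/15 kN·m
Load 3 — triangular load w₀=-8 kN/m (0→w₀ over full span):
  M_3 = 3w₀Lx/20 - w₀L²/30 - w₀x³/(6L) = 3·(-8)·16·(64/5)/20 - (-8)·16²/30 - (-8)·(64/5)³/(6·16) = -1024/375 kN·m
Load 4 — point force P=-7 kN at a=48/5 m (b=L-a=32/5):
  M_4 = Pa²(a+3b)(L-x)/L³ - Pa²b/L²  [x>a] = (-7)·(48/5)²·((48/5)+3·(32/5))·(16-(64/5))/16³ - (-7)·(48/5)²·(32/5)/16² = 1008/625 kN·m
Superposition: M = Σ M_i = -23596/1875 kN·m ≈ -12.584533 kN·m

M(64/5) = -23596/1875 kN·m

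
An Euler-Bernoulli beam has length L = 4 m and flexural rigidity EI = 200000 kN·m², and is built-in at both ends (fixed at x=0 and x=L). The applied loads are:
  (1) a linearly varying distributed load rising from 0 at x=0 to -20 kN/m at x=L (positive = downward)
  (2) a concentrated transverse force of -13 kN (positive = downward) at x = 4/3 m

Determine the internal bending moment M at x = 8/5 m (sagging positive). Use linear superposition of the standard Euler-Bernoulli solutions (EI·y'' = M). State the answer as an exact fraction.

Load 1 — triangular load w₀=-20 kN/m (0→w₀ over full span):
  M_1 = 3w₀Lx/20 - w₀L²/30 - w₀x³/(6L) = 3·(-20)·4·(8/5)/20 - (-20)·4²/30 - (-20)·(8/5)³/(6·4) = -128/25 kN·m
Load 2 — point force P=-13 kN at a=4/3 m (b=L-a=8/3):
  M_2 = Pa²(a+3b)(L-x)/L³ - Pa²b/L²  [x>a] = (-13)·(4/3)²·((4/3)+3·(8/3))·(4-(8/5))/4³ - (-13)·(4/3)²·(8/3)/4² = -572/135 kN·m
Superposition: M = Σ M_i = -6316/675 kN·m ≈ -9.357037 kN·m

M(8/5) = -6316/675 kN·m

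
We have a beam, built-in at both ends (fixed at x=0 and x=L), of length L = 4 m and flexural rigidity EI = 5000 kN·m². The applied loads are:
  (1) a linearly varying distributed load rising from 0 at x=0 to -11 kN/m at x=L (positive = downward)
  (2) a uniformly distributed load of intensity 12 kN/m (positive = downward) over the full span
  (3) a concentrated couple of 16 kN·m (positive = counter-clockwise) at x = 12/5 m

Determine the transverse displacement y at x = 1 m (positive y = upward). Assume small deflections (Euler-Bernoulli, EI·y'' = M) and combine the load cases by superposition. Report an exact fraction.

y(1) = -679/800000 m

Load 1 — triangular load w₀=-11 kN/m (0→w₀ over full span):
  y_1 = -w₀x²(L-x)²(x+2L)/(120LEI) = -(-11)·1²·(4-1)²·(1+2·4)/(120·4·5000) = 297/800000 m
Load 2 — uniform load w=12 kN/m over full span:
  y_2 = -wx²(L-x)²/(24EI) = -12·1²·(4-1)²/(24·5000) = -9/10000 m
Load 3 — applied couple M₀=16 kN·m at a=12/5 m (b=L-a=8/5):
  y_3 = (R_Ax³/6 - M_Ax²/2)/EI  [x≤a] with R_A=144/25, M_A=128/25 = ((144/25)·1³/6 - (128/25)·1²/2)/5000 = -1/3125 m
Superposition: y = Σ y_i = -679/800000 m ≈ -0.000849 m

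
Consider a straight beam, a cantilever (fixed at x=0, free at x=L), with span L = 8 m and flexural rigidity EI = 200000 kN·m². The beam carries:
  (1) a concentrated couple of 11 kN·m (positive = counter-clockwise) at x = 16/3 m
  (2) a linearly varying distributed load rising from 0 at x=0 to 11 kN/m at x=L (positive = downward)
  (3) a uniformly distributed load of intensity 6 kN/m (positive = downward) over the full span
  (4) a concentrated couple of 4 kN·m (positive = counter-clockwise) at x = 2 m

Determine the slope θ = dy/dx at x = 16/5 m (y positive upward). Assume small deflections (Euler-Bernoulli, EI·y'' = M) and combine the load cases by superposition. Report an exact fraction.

θ(16/5) = -69521/15625000 rad

Load 1 — applied couple M₀=11 kN·m at a=16/3 m (b=L-a=8/3):
  θ_1 = M₀x/EI  [x≤a] = 11·(16/5)/200000 = 11/62500 rad
Load 2 — triangular load w₀=11 kN/m (0→w₀ over full span):
  θ_2 = (w₀Lx²/4-w₀L²x/3-w₀x⁴/(24L))/EI = (11·8·(16/5)²/4-11·8²·(16/5)/3-11·(16/5)⁴/(24·8))/200000 = -5192/1953125 rad
Load 3 — uniform load w=6 kN/m over full span:
  θ_3 = -wx(x²-3Lx+3L²)/(6EI) = -6·(16/5)·((16/5)²-3·8·(16/5)+3·8²)/(6·200000) = -784/390625 rad
Load 4 — applied couple M₀=4 kN·m at a=2 m (b=L-a=6):
  θ_4 = M₀a/EI  [x>a] = 4·2/200000 = 1/25000 rad
Superposition: θ = Σ θ_i = -69521/15625000 rad ≈ -0.004449 rad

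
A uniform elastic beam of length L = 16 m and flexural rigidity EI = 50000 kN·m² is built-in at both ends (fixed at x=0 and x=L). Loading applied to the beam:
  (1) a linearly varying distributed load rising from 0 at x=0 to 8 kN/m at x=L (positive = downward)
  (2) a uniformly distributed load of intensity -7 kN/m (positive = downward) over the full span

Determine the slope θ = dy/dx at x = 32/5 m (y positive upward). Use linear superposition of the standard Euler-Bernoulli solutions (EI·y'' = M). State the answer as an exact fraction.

Load 1 — triangular load w₀=8 kN/m (0→w₀ over full span):
  θ_1 = -w₀(2x(L-x)(L-2x)(x+2L)+x²(L-x)²)/(120LEI) = -8·(2·(32/5)·(16-(32/5))·(16-2·(32/5))·((32/5)+2·16)+(32/5)²·(16-(32/5))²)/(120·16·50000) = -3072/1953125 rad
Load 2 — uniform load w=-7 kN/m over full span:
  θ_2 = -wx(L-x)(L-2x)/(12EI) = -(-7)·(32/5)·(16-(32/5))·(16-2·(32/5))/(12·50000) = 896/390625 rad
Superposition: θ = Σ θ_i = 1408/1953125 rad ≈ 0.000721 rad

θ(32/5) = 1408/1953125 rad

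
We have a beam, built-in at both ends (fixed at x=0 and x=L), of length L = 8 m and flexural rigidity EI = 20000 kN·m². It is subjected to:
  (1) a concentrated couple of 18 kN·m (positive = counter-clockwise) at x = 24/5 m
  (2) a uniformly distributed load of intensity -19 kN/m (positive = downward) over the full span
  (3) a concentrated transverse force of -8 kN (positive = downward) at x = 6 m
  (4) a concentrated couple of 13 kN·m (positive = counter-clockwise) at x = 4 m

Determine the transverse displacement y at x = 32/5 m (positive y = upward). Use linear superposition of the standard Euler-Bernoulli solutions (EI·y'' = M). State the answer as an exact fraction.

y(32/5) = 108953/23437500 m

Load 1 — applied couple M₀=18 kN·m at a=24/5 m (b=L-a=16/5):
  y_1 = (R_Ax³/6 - M_Ax²/2 - M₀(x-a)²/2)/EI  [x>a] with R_A=81/25, M_A=144/25 = ((81/25)·(32/5)³/6 - (144/25)·(32/5)²/2 - 18·((32/5)-(24/5))²/2)/20000 = 54/1953125 m
Load 2 — uniform load w=-19 kN/m over full span:
  y_2 = -wx²(L-x)²/(24EI) = -(-19)·(32/5)²·(8-(32/5))²/(24·20000) = 4864/1171875 m
Load 3 — point force P=-8 kN at a=6 m (b=L-a=2):
  y_3 = -Pa²(L-x)²(3bL-(3b+a)(L-x))/(6L³EI)  [x>a] = -(-8)·6²·(8-(32/5))²·(3·2·8-(3·2+6)·(8-(32/5)))/(6·8³·20000) = 27/78125 m
Load 4 — applied couple M₀=13 kN·m at a=4 m (b=L-a=4):
  y_4 = (R_Ax³/6 - M_Ax²/2 - M₀(x-a)²/2)/EI  [x>a] with R_A=39/16, M_A=13/4 = ((39/16)·(32/5)³/6 - (13/4)·(32/5)²/2 - 13·((32/5)-4)²/2)/20000 = 39/312500 m
Superposition: y = Σ y_i = 108953/23437500 m ≈ 0.004649 m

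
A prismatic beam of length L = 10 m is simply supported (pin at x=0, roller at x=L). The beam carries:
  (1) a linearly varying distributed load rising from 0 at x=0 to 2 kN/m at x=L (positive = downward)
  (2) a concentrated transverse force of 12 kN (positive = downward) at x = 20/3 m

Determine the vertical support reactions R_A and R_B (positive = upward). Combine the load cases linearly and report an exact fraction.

R_A = 22/3 kN, R_B = 44/3 kN

Load 1 — triangular load w₀=2 kN/m (0→w₀ over full span):
  R_A = w₀L/6 = 2·10/6 = 10/3 kN
  R_B = w₀L/3 = 2·10/3 = 20/3 kN
Load 2 — point force P=12 kN at a=20/3 m (b=L-a=10/3):
  R_A = Pb/L = 12·(10/3)/10 = 4 kN
  R_B = Pa/L = 12·(20/3)/10 = 8 kN
Superposition: R_A = 22/3 kN, R_B = 44/3 kN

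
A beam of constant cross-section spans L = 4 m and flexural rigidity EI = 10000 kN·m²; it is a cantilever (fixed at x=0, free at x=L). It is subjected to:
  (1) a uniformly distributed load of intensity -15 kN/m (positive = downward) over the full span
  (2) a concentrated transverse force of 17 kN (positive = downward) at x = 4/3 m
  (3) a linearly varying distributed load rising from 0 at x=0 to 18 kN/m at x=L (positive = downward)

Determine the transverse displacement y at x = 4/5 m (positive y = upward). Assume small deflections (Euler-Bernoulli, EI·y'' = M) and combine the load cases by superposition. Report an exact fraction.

Load 1 — uniform load w=-15 kN/m over full span:
  y_1 = -wx²(x²-4Lx+6L²)/(24EI) = -(-15)·(4/5)²·((4/5)²-4·4·(4/5)+6·4²)/(24·10000) = 262/78125 m
Load 2 — point force P=17 kN at a=4/3 m (b=L-a=8/3):
  y_2 = -Px²(3a-x)/(6EI)  [x≤a] = -17·(4/5)²·(3·(4/3)-(4/5))/(6·10000) = -136/234375 m
Load 3 — triangular load w₀=18 kN/m (0→w₀ over full span):
  y_3 = (w₀Lx³/12-w₀L²x²/6-w₀x⁵/(120L))/EI = (18·4·(4/5)³/12-18·4²·(4/5)²/6-18·(4/5)⁵/(120·4))/10000 = -27012/9765625 m
Superposition: y = Σ y_i = 214/29296875 m ≈ 0.000007 m

y(4/5) = 214/29296875 m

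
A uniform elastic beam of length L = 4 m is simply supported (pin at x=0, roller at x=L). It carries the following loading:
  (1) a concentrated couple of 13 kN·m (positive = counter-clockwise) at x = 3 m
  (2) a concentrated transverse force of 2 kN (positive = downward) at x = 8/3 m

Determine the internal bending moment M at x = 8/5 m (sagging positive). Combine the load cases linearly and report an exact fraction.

Load 1 — applied couple M₀=13 kN·m at a=3 m (b=L-a=1):
  M_1 = M₀x/L  [x≤a] = 13·(8/5)/4 = 26/5 kN·m
Load 2 — point force P=2 kN at a=8/3 m (b=L-a=4/3):
  M_2 = Pbx/L  [x≤a] = 2·(4/3)·(8/5)/4 = 16/15 kN·m
Superposition: M = Σ M_i = 94/15 kN·m ≈ 6.266667 kN·m

M(8/5) = 94/15 kN·m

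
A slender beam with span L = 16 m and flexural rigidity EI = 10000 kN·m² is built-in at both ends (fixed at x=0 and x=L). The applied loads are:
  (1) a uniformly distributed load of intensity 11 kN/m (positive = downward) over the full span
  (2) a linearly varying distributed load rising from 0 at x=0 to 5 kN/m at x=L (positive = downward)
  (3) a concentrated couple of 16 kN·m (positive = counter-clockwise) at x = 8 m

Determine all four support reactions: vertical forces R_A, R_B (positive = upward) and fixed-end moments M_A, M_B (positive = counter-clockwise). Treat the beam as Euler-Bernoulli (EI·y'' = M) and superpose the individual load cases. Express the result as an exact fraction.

Load 1 — uniform load w=11 kN/m over full span:
  R_A = wL/2 = 11·16/2 = 88 kN
  M_A = wL²/12 = 11·16²/12 = 704/3 kN·m
  R_B = wL/2 = 11·16/2 = 88 kN
  M_B = -wL²/12 = -11·16²/12 = -704/3 kN·m
Load 2 — triangular load w₀=5 kN/m (0→w₀ over full span):
  R_A = 3w₀L/20 = 3·5·16/20 = 12 kN
  M_A = w₀L²/30 = 5·16²/30 = 128/3 kN·m
  R_B = 7w₀L/20 = 7·5·16/20 = 28 kN
  M_B = -w₀L²/20 = -5·16²/20 = -64 kN·m
Load 3 — applied couple M₀=16 kN·m at a=8 m (b=L-a=8):
  R_A = 6M₀ab/L³ = 6·16·8·8/16³ = 3/2 kN
  M_A = M₀b(2a-b)/L² = 16·8·(2·8-8)/16² = 4 kN·m
  R_B = -6M₀ab/L³ = -6·16·8·8/16³ = -3/2 kN
  M_B = M₀a(2b-a)/L² = 16·8·(2·8-8)/16² = 4 kN·m
Superposition: R_A = 203/2 kN, M_A = 844/3 kN·m, R_B = 229/2 kN, M_B = -884/3 kN·m

R_A = 203/2 kN, M_A = 844/3 kN·m, R_B = 229/2 kN, M_B = -884/3 kN·m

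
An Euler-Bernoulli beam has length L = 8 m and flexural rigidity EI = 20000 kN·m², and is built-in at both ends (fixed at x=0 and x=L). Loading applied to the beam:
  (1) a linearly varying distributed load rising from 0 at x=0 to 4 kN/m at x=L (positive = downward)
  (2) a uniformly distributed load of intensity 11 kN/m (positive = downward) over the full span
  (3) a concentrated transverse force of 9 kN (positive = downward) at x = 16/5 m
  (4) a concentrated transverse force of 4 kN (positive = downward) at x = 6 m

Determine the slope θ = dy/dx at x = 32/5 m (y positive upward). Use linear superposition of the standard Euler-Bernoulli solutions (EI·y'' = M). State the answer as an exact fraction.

Load 1 — triangular load w₀=4 kN/m (0→w₀ over full span):
  θ_1 = -w₀(2x(L-x)(L-2x)(x+2L)+x²(L-x)²)/(120LEI) = -4·(2·(32/5)·(8-(32/5))·(8-2·(32/5))·((32/5)+2·8)+(32/5)²·(8-(32/5))²)/(120·8·20000) = 512/1171875 rad
Load 2 — uniform load w=11 kN/m over full span:
  θ_2 = -wx(L-x)(L-2x)/(12EI) = -11·(32/5)·(8-(32/5))·(8-2·(32/5))/(12·20000) = 176/78125 rad
Load 3 — point force P=9 kN at a=16/5 m (b=L-a=24/5):
  θ_3 = Pa²(L-x)(2bL-(3b+a)(L-x))/(2L³EI)  [x>a] = 9·(16/5)²·(8-(32/5))·(2·(24/5)·8-(3·(24/5)+(16/5))·(8-(32/5)))/(2·8³·20000) = 684/1953125 rad
Load 4 — point force P=4 kN at a=6 m (b=L-a=2):
  θ_4 = Pa²(L-x)(2bL-(3b+a)(L-x))/(2L³EI)  [x>a] = 4·6²·(8-(32/5))·(2·2·8-(3·2+6)·(8-(32/5)))/(2·8³·20000) = 9/62500 rad
Superposition: θ = Σ θ_i = 74623/23437500 rad ≈ 0.003184 rad

θ(32/5) = 74623/23437500 rad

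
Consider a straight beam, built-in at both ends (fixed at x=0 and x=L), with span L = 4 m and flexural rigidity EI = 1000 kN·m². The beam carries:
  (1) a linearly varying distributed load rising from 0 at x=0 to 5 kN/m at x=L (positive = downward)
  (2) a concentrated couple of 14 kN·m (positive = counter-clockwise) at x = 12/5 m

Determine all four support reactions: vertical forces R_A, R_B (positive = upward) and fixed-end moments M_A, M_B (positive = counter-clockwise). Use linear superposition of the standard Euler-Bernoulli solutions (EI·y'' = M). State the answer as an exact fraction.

Load 1 — triangular load w₀=5 kN/m (0→w₀ over full span):
  R_A = 3w₀L/20 = 3·5·4/20 = 3 kN
  M_A = w₀L²/30 = 5·4²/30 = 8/3 kN·m
  R_B = 7w₀L/20 = 7·5·4/20 = 7 kN
  M_B = -w₀L²/20 = -5·4²/20 = -4 kN·m
Load 2 — applied couple M₀=14 kN·m at a=12/5 m (b=L-a=8/5):
  R_A = 6M₀ab/L³ = 6·14·(12/5)·(8/5)/4³ = 126/25 kN
  M_A = M₀b(2a-b)/L² = 14·(8/5)·(2·(12/5)-(8/5))/4² = 112/25 kN·m
  R_B = -6M₀ab/L³ = -6·14·(12/5)·(8/5)/4³ = -126/25 kN
  M_B = M₀a(2b-a)/L² = 14·(12/5)·(2·(8/5)-(12/5))/4² = 42/25 kN·m
Superposition: R_A = 201/25 kN, M_A = 536/75 kN·m, R_B = 49/25 kN, M_B = -58/25 kN·m

R_A = 201/25 kN, M_A = 536/75 kN·m, R_B = 49/25 kN, M_B = -58/25 kN·m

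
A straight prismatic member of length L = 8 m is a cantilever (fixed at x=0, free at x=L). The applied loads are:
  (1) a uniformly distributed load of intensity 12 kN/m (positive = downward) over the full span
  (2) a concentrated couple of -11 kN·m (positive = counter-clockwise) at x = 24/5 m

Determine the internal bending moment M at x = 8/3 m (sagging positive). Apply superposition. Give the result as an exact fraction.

M(8/3) = -545/3 kN·m

Load 1 — uniform load w=12 kN/m over full span:
  M_1 = -w(L-x)²/2 = -12·(8-(8/3))²/2 = -512/3 kN·m
Load 2 — applied couple M₀=-11 kN·m at a=24/5 m (b=L-a=16/5):
  M_2 = M₀  [x≤a] = (-11) = -11 kN·m
Superposition: M = Σ M_i = -545/3 kN·m ≈ -181.666667 kN·m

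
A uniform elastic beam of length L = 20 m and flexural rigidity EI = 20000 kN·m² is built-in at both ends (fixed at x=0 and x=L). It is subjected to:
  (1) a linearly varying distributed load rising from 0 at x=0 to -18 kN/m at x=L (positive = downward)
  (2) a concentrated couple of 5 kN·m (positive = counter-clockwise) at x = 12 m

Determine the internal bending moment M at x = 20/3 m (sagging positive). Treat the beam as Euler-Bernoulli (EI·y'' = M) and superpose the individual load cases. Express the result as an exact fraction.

M(20/3) = -3364/45 kN·m

Load 1 — triangular load w₀=-18 kN/m (0→w₀ over full span):
  M_1 = 3w₀Lx/20 - w₀L²/30 - w₀x³/(6L) = 3·(-18)·20·(20/3)/20 - (-18)·20²/30 - (-18)·(20/3)³/(6·20) = -680/9 kN·m
Load 2 — applied couple M₀=5 kN·m at a=12 m (b=L-a=8):
  M_2 = R_Ax - M_A  [x≤a] with R_A=9/25, M_A=8/5 = (9/25)·(20/3) - (8/5) = 4/5 kN·m
Superposition: M = Σ M_i = -3364/45 kN·m ≈ -74.755556 kN·m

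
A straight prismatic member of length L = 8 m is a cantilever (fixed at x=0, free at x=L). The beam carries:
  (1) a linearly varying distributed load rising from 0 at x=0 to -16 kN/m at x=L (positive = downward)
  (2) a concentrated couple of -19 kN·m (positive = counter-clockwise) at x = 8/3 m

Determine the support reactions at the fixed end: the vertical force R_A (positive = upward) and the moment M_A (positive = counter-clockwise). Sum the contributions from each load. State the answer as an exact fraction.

Load 1 — triangular load w₀=-16 kN/m (0→w₀ over full span):
  R_A = w₀L/2 = (-16)·8/2 = -64 kN
  M_A = w₀L²/3 = (-16)·8²/3 = -1024/3 kN·m
Load 2 — applied couple M₀=-19 kN·m at a=8/3 m (b=L-a=16/3):
  R_A = 0 kN
  M_A = -M₀ = -(-19) = 19 kN·m
Superposition: R_A = -64 kN, M_A = -967/3 kN·m

R_A = -64 kN, M_A = -967/3 kN·m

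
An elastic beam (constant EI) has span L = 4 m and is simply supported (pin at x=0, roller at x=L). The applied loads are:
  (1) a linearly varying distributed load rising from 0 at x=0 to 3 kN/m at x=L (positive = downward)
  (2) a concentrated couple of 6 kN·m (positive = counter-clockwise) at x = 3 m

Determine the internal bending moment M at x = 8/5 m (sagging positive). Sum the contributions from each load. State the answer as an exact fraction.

M(8/5) = 636/125 kN·m

Load 1 — triangular load w₀=3 kN/m (0→w₀ over full span):
  M_1 = w₀Lx/6 - w₀x³/(6L) = 3·4·(8/5)/6 - 3·(8/5)³/(6·4) = 336/125 kN·m
Load 2 — applied couple M₀=6 kN·m at a=3 m (b=L-a=1):
  M_2 = M₀x/L  [x≤a] = 6·(8/5)/4 = 12/5 kN·m
Superposition: M = Σ M_i = 636/125 kN·m ≈ 5.088000 kN·m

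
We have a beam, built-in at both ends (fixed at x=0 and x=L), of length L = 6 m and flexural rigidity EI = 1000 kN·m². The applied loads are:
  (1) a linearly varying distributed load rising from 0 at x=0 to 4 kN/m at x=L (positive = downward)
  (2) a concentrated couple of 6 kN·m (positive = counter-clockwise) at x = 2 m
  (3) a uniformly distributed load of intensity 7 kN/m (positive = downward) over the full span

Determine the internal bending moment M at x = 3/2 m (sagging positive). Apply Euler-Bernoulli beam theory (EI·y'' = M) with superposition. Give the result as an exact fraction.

Load 1 — triangular load w₀=4 kN/m (0→w₀ over full span):
  M_1 = 3w₀Lx/20 - w₀L²/30 - w₀x³/(6L) = 3·4·6·(3/2)/20 - 4·6²/30 - 4·(3/2)³/(6·6) = 9/40 kN·m
Load 2 — applied couple M₀=6 kN·m at a=2 m (b=L-a=4):
  M_2 = R_Ax - M_A  [x≤a] with R_A=4/3, M_A=0 = (4/3)·(3/2) - 0 = 2 kN·m
Load 3 — uniform load w=7 kN/m over full span:
  M_3 = wLx/2 - wL²/12 - wx²/2 = 7·6·(3/2)/2 - 7·6²/12 - 7·(3/2)²/2 = 21/8 kN·m
Superposition: M = Σ M_i = 97/20 kN·m ≈ 4.850000 kN·m

M(3/2) = 97/20 kN·m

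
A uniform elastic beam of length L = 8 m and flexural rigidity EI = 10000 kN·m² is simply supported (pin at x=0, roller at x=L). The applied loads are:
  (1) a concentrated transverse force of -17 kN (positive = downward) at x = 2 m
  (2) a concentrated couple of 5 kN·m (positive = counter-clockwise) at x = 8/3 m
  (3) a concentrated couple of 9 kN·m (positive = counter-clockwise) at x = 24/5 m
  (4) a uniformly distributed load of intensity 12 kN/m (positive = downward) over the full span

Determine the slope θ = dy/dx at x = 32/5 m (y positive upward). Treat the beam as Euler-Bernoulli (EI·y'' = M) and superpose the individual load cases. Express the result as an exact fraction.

θ(32/5) = 370007/22500000 rad

Load 1 — point force P=-17 kN at a=2 m (b=L-a=6):
  θ_1 = -Pa(2L²-6Lx+3x²+a²)/(6LEI)  [x>a] = -(-17)·2·(2·8²-6·8·(32/5)+3·(32/5)²+2²)/(6·8·10000) = -1853/500000 rad
Load 2 — applied couple M₀=5 kN·m at a=8/3 m (b=L-a=16/3):
  θ_2 = (M₀x²/(2L)-M₀(x-a)+C₁)/EI  [x>a] with C₁=M₀(3b²-L²)/(6L)=20/9 = (5·(32/5)²/(2·8)-5·((32/5)-(8/3))+(20/9))/10000 = -41/112500 rad
Load 3 — applied couple M₀=9 kN·m at a=24/5 m (b=L-a=16/5):
  θ_3 = (M₀x²/(2L)-M₀(x-a)+C₁)/EI  [x>a] with C₁=M₀(3b²-L²)/(6L)=-156/25 = (9·(32/5)²/(2·8)-9·((32/5)-(24/5))+(-156/25))/10000 = 3/12500 rad
Load 4 — uniform load w=12 kN/m over full span:
  θ_4 = -w(L³-6Lx²+4x³)/(24EI) = -12·(8³-6·8·(32/5)²+4·(32/5)³)/(24·10000) = 1584/78125 rad
Superposition: θ = Σ θ_i = 370007/22500000 rad ≈ 0.016445 rad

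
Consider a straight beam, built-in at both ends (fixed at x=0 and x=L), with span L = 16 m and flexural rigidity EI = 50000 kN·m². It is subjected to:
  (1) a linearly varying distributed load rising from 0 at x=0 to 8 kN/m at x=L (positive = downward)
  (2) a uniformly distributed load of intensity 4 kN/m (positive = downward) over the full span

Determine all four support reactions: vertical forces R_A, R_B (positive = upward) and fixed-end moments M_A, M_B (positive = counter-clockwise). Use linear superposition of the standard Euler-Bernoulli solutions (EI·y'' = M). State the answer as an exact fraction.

Load 1 — triangular load w₀=8 kN/m (0→w₀ over full span):
  R_A = 3w₀L/20 = 3·8·16/20 = 96/5 kN
  M_A = w₀L²/30 = 8·16²/30 = 1024/15 kN·m
  R_B = 7w₀L/20 = 7·8·16/20 = 224/5 kN
  M_B = -w₀L²/20 = -8·16²/20 = -512/5 kN·m
Load 2 — uniform load w=4 kN/m over full span:
  R_A = wL/2 = 4·16/2 = 32 kN
  M_A = wL²/12 = 4·16²/12 = 256/3 kN·m
  R_B = wL/2 = 4·16/2 = 32 kN
  M_B = -wL²/12 = -4·16²/12 = -256/3 kN·m
Superposition: R_A = 256/5 kN, M_A = 768/5 kN·m, R_B = 384/5 kN, M_B = -2816/15 kN·m

R_A = 256/5 kN, M_A = 768/5 kN·m, R_B = 384/5 kN, M_B = -2816/15 kN·m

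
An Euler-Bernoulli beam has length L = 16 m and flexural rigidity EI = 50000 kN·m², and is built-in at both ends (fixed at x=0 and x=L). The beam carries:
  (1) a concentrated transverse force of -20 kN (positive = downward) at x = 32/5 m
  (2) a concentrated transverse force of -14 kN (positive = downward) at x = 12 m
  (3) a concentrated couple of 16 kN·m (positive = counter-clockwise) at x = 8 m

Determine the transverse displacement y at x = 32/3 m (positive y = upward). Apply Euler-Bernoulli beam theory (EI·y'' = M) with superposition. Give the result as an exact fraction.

Load 1 — point force P=-20 kN at a=32/5 m (b=L-a=48/5):
  y_1 = -Pa²(L-x)²(3bL-(3b+a)(L-x))/(6L³EI)  [x>a] = -(-20)·(32/5)²·(16-(32/3))²·(3·(48/5)·16-(3·(48/5)+(32/5))·(16-(32/3)))/(6·16³·50000) = 32768/6328125 m
Load 2 — point force P=-14 kN at a=12 m (b=L-a=4):
  y_2 = -Pb²x²(3aL-(3a+b)x)/(6L³EI)  [x≤a] = -(-14)·4²·(32/3)²·(3·12·16-(3·12+4)·(32/3))/(6·16³·50000) = 784/253125 m
Load 3 — applied couple M₀=16 kN·m at a=8 m (b=L-a=8):
  y_3 = (R_Ax³/6 - M_Ax²/2 - M₀(x-a)²/2)/EI  [x>a] with R_A=3/2, M_A=4 = ((3/2)·(32/3)³/6 - 4·(32/3)²/2 - 16·((32/3)-8)²/2)/50000 = 32/84375 m
Superposition: y = Σ y_i = 18256/2109375 m ≈ 0.008655 m

y(32/3) = 18256/2109375 m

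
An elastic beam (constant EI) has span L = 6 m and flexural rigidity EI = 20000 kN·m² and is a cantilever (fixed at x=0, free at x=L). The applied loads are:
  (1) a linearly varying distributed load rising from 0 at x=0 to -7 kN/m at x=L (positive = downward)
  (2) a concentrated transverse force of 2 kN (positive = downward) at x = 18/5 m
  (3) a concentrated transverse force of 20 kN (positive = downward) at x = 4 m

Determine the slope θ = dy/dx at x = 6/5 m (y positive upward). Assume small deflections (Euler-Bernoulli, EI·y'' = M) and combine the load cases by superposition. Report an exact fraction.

θ(6/5) = -1887/12500000 rad

Load 1 — triangular load w₀=-7 kN/m (0→w₀ over full span):
  θ_1 = (w₀Lx²/4-w₀L²x/3-w₀x⁴/(24L))/EI = ((-7)·6·(6/5)²/4-(-7)·6²·(6/5)/3-(-7)·(6/5)⁴/(24·6))/20000 = 53613/12500000 rad
Load 2 — point force P=2 kN at a=18/5 m (b=L-a=12/5):
  θ_2 = -Px(2a-x)/(2EI)  [x≤a] = -2·(6/5)·(2·(18/5)-(6/5))/(2·20000) = -9/25000 rad
Load 3 — point force P=20 kN at a=4 m (b=L-a=2):
  θ_3 = -Px(2a-x)/(2EI)  [x≤a] = -20·(6/5)·(2·4-(6/5))/(2·20000) = -51/12500 rad
Superposition: θ = Σ θ_i = -1887/12500000 rad ≈ -0.000151 rad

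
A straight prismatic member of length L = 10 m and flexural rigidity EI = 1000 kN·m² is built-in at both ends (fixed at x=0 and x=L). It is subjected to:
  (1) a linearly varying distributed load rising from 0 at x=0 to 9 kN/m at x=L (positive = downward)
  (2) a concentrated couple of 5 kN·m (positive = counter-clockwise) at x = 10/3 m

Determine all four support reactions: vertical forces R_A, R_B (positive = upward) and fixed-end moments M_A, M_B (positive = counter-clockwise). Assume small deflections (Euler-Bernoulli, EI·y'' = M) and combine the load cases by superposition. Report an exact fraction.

Load 1 — triangular load w₀=9 kN/m (0→w₀ over full span):
  R_A = 3w₀L/20 = 3·9·10/20 = 27/2 kN
  M_A = w₀L²/30 = 9·10²/30 = 30 kN·m
  R_B = 7w₀L/20 = 7·9·10/20 = 63/2 kN
  M_B = -w₀L²/20 = -9·10²/20 = -45 kN·m
Load 2 — applied couple M₀=5 kN·m at a=10/3 m (b=L-a=20/3):
  R_A = 6M₀ab/L³ = 6·5·(10/3)·(20/3)/10³ = 2/3 kN
  M_A = M₀b(2a-b)/L² = 5·(20/3)·(2·(10/3)-(20/3))/10² = 0 kN·m
  R_B = -6M₀ab/L³ = -6·5·(10/3)·(20/3)/10³ = -2/3 kN
  M_B = M₀a(2b-a)/L² = 5·(10/3)·(2·(20/3)-(10/3))/10² = 5/3 kN·m
Superposition: R_A = 85/6 kN, M_A = 30 kN·m, R_B = 185/6 kN, M_B = -130/3 kN·m

R_A = 85/6 kN, M_A = 30 kN·m, R_B = 185/6 kN, M_B = -130/3 kN·m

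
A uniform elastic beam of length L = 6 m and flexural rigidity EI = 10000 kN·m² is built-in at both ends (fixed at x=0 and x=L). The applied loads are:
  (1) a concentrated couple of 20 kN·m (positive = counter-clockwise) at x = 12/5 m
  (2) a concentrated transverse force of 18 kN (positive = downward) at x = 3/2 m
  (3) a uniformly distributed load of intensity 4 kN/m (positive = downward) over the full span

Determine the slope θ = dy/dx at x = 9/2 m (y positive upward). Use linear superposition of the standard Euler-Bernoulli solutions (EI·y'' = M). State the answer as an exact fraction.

θ(9/2) = 4467/6400000 rad

Load 1 — applied couple M₀=20 kN·m at a=12/5 m (b=L-a=18/5):
  θ_1 = (R_Ax²/2 - M_Ax - M₀(x-a))/EI  [x>a] with R_A=24/5, M_A=12/5 = ((24/5)·(9/2)²/2 - (12/5)·(9/2) - 20·((9/2)-(12/5)))/10000 = -21/50000 rad
Load 2 — point force P=18 kN at a=3/2 m (b=L-a=9/2):
  θ_2 = Pa²(L-x)(2bL-(3b+a)(L-x))/(2L³EI)  [x>a] = 18·(3/2)²·(6-(9/2))·(2·(9/2)·6-(3·(9/2)+(3/2))·(6-(9/2)))/(2·6³·10000) = 567/1280000 rad
Load 3 — uniform load w=4 kN/m over full span:
  θ_3 = -wx(L-x)(L-2x)/(12EI) = -4·(9/2)·(6-(9/2))·(6-2·(9/2))/(12·10000) = 27/40000 rad
Superposition: θ = Σ θ_i = 4467/6400000 rad ≈ 0.000698 rad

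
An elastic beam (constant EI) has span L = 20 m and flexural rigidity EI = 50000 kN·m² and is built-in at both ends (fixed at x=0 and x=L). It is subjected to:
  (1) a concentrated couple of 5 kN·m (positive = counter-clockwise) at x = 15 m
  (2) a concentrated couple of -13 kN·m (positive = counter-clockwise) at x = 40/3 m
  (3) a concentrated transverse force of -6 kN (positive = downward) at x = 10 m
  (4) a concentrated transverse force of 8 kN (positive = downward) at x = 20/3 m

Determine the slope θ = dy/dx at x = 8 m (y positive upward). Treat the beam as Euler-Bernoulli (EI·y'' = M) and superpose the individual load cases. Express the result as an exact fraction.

θ(8) = 1829/4500000 rad

Load 1 — applied couple M₀=5 kN·m at a=15 m (b=L-a=5):
  θ_1 = (R_Ax²/2 - M_Ax)/EI  [x≤a] with R_A=9/32, M_A=25/16 = ((9/32)·8²/2 - (25/16)·8)/50000 = -7/100000 rad
Load 2 — applied couple M₀=-13 kN·m at a=40/3 m (b=L-a=20/3):
  θ_2 = (R_Ax²/2 - M_Ax)/EI  [x≤a] with R_A=-13/15, M_A=-13/3 = ((-13/15)·8²/2 - (-13/3)·8)/50000 = 13/93750 rad
Load 3 — point force P=-6 kN at a=10 m (b=L-a=10):
  θ_3 = -Pb²x(2aL-(3a+b)x)/(2L³EI)  [x≤a] = -(-6)·10²·8·(2·10·20-(3·10+10)·8)/(2·20³·50000) = 3/6250 rad
Load 4 — point force P=8 kN at a=20/3 m (b=L-a=40/3):
  θ_4 = Pa²(L-x)(2bL-(3b+a)(L-x))/(2L³EI)  [x>a] = 8·(20/3)²·(20-8)·(2·(40/3)·20-(3·(40/3)+(20/3))·(20-8))/(2·20³·50000) = -4/28125 rad
Superposition: θ = Σ θ_i = 1829/4500000 rad ≈ 0.000406 rad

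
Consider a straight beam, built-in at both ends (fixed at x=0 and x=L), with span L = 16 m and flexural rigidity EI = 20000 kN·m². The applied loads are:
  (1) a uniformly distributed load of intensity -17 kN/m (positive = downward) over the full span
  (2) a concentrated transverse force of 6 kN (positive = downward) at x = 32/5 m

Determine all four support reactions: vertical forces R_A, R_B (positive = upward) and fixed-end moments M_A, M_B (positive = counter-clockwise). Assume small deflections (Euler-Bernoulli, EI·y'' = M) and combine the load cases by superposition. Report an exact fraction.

Load 1 — uniform load w=-17 kN/m over full span:
  R_A = wL/2 = (-17)·16/2 = -136 kN
  M_A = wL²/12 = (-17)·16²/12 = -1088/3 kN·m
  R_B = wL/2 = (-17)·16/2 = -136 kN
  M_B = -wL²/12 = -(-17)·16²/12 = 1088/3 kN·m
Load 2 — point force P=6 kN at a=32/5 m (b=L-a=48/5):
  R_A = Pb²(3a+b)/L³ = 6·(48/5)²·(3·(32/5)+(48/5))/16³ = 486/125 kN
  M_A = Pab²/L² = 6·(32/5)·(48/5)²/16² = 1728/125 kN·m
  R_B = Pa²(a+3b)/L³ = 6·(32/5)²·((32/5)+3·(48/5))/16³ = 264/125 kN
  M_B = -Pa²b/L² = -6·(32/5)²·(48/5)/16² = -1152/125 kN·m
Superposition: R_A = -16514/125 kN, M_A = -130816/375 kN·m, R_B = -16736/125 kN, M_B = 132544/375 kN·m

R_A = -16514/125 kN, M_A = -130816/375 kN·m, R_B = -16736/125 kN, M_B = 132544/375 kN·m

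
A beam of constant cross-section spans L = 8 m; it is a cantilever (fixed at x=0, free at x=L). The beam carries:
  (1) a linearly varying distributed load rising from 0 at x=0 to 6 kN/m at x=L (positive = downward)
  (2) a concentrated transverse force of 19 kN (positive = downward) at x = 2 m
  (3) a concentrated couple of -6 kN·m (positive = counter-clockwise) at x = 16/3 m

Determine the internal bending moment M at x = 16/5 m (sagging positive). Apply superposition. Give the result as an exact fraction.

M(16/5) = -7662/125 kN·m

Load 1 — triangular load w₀=6 kN/m (0→w₀ over full span):
  M_1 = w₀Lx/2 - w₀L²/3 - w₀x³/(6L) = 6·8·(16/5)/2 - 6·8²/3 - 6·(16/5)³/(6·8) = -6912/125 kN·m
Load 2 — point force P=19 kN at a=2 m (b=L-a=6):
  M_2 = 0  [x>a] = 0 kN·m
Load 3 — applied couple M₀=-6 kN·m at a=16/3 m (b=L-a=8/3):
  M_3 = M₀  [x≤a] = (-6) = -6 kN·m
Superposition: M = Σ M_i = -7662/125 kN·m ≈ -61.296000 kN·m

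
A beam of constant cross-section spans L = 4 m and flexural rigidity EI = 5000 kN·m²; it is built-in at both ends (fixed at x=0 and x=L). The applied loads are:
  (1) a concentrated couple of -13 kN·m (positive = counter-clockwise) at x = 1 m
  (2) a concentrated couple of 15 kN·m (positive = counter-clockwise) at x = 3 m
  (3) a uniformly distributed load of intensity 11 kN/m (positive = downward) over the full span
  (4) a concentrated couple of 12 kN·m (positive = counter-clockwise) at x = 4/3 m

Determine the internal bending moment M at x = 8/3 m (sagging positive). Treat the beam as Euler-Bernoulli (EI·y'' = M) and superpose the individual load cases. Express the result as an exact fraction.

M(8/3) = 787/72 kN·m

Load 1 — applied couple M₀=-13 kN·m at a=1 m (b=L-a=3):
  M_1 = R_Ax - M_A - M₀  [x>a] with R_A=-117/32, M_A=39/16 = (-117/32)·(8/3) - (39/16) - (-13) = 13/16 kN·m
Load 2 — applied couple M₀=15 kN·m at a=3 m (b=L-a=1):
  M_2 = R_Ax - M_A  [x≤a] with R_A=135/32, M_A=75/16 = (135/32)·(8/3) - (75/16) = 105/16 kN·m
Load 3 — uniform load w=11 kN/m over full span:
  M_3 = wLx/2 - wL²/12 - wx²/2 = 11·4·(8/3)/2 - 11·4²/12 - 11·(8/3)²/2 = 44/9 kN·m
Load 4 — applied couple M₀=12 kN·m at a=4/3 m (b=L-a=8/3):
  M_4 = R_Ax - M_A - M₀  [x>a] with R_A=4, M_A=0 = 4·(8/3) - 0 - 12 = -4/3 kN·m
Superposition: M = Σ M_i = 787/72 kN·m ≈ 10.930556 kN·m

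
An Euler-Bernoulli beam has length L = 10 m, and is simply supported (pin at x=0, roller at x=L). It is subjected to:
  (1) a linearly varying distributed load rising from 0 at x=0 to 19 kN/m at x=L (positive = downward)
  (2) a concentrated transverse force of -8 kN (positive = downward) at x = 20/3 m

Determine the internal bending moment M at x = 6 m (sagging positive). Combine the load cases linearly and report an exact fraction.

Load 1 — triangular load w₀=19 kN/m (0→w₀ over full span):
  M_1 = w₀Lx/6 - w₀x³/(6L) = 19·10·6/6 - 19·6³/(6·10) = 608/5 kN·m
Load 2 — point force P=-8 kN at a=20/3 m (b=L-a=10/3):
  M_2 = Pbx/L  [x≤a] = (-8)·(10/3)·6/10 = -16 kN·m
Superposition: M = Σ M_i = 528/5 kN·m ≈ 105.600000 kN·m

M(6) = 528/5 kN·m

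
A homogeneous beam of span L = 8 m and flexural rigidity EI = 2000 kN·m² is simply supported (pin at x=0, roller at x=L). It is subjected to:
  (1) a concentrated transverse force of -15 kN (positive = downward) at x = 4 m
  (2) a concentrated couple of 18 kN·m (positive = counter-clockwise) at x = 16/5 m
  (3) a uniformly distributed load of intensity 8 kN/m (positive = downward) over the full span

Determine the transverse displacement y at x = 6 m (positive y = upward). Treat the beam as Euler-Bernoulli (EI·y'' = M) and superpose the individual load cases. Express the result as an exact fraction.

y(6) = -4301/50000 m

Load 1 — point force P=-15 kN at a=4 m (b=L-a=4):
  y_1 = -Pa(L-x)(2Lx-a²-x²)/(6LEI)  [x>a] = -(-15)·4·(8-6)·(2·8·6-4²-6²)/(6·8·2000) = 11/200 m
Load 2 — applied couple M₀=18 kN·m at a=16/5 m (b=L-a=24/5):
  y_2 = (M₀x³/(6L)-M₀(x-a)²/2+C₁x)/EI  [x>a] with C₁=M₀(3b²-L²)/(6L)=48/25 = (18·6³/(6·8)-18·(6-(16/5))²/2+(48/25)·6)/2000 = 549/50000 m
Load 3 — uniform load w=8 kN/m over full span:
  y_3 = -wx(L³-2Lx²+x³)/(24EI) = -8·6·(8³-2·8·6²+6³)/(24·2000) = -19/125 m
Superposition: y = Σ y_i = -4301/50000 m ≈ -0.086020 m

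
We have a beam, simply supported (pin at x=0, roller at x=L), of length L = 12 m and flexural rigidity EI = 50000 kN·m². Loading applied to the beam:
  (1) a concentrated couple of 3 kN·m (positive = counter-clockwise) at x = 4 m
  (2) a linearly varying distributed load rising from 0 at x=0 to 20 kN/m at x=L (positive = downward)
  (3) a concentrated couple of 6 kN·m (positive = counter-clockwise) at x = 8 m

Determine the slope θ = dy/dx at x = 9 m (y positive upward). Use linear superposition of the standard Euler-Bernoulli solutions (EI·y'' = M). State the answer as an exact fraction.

θ(9) = 1983/200000 rad

Load 1 — applied couple M₀=3 kN·m at a=4 m (b=L-a=8):
  θ_1 = (M₀x²/(2L)-M₀(x-a)+C₁)/EI  [x>a] with C₁=M₀(3b²-L²)/(6L)=2 = (3·9²/(2·12)-3·(9-4)+2)/50000 = -23/400000 rad
Load 2 — triangular load w₀=20 kN/m (0→w₀ over full span):
  θ_2 = -w₀(7L⁴-30L²x²+15x⁴)/(360LEI) = -20·(7·12⁴-30·12²·9²+15·9⁴)/(360·12·50000) = 3939/400000 rad
Load 3 — applied couple M₀=6 kN·m at a=8 m (b=L-a=4):
  θ_3 = (M₀x²/(2L)-M₀(x-a)+C₁)/EI  [x>a] with C₁=M₀(3b²-L²)/(6L)=-8 = (6·9²/(2·12)-6·(9-8)+(-8))/50000 = 1/8000 rad
Superposition: θ = Σ θ_i = 1983/200000 rad ≈ 0.009915 rad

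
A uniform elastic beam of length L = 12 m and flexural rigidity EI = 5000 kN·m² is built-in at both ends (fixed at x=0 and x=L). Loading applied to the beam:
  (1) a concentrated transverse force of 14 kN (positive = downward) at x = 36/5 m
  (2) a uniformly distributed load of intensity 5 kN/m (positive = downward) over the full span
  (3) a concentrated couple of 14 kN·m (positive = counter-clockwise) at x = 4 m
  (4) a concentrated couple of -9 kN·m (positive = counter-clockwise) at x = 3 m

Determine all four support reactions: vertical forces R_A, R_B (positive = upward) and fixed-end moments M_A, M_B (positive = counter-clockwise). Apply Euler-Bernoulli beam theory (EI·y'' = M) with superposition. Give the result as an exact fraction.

R_A = 1283033/36000 kN, M_A = 155631/2000 kN·m, R_B = 1380967/36000 kN, M_B = -494027/6000 kN·m

Load 1 — point force P=14 kN at a=36/5 m (b=L-a=24/5):
  R_A = Pb²(3a+b)/L³ = 14·(24/5)²·(3·(36/5)+(24/5))/12³ = 616/125 kN
  M_A = Pab²/L² = 14·(36/5)·(24/5)²/12² = 2016/125 kN·m
  R_B = Pa²(a+3b)/L³ = 14·(36/5)²·((36/5)+3·(24/5))/12³ = 1134/125 kN
  M_B = -Pa²b/L² = -14·(36/5)²·(24/5)/12² = -3024/125 kN·m
Load 2 — uniform load w=5 kN/m over full span:
  R_A = wL/2 = 5·12/2 = 30 kN
  M_A = wL²/12 = 5·12²/12 = 60 kN·m
  R_B = wL/2 = 5·12/2 = 30 kN
  M_B = -wL²/12 = -5·12²/12 = -60 kN·m
Load 3 — applied couple M₀=14 kN·m at a=4 m (b=L-a=8):
  R_A = 6M₀ab/L³ = 6·14·4·8/12³ = 14/9 kN
  M_A = M₀b(2a-b)/L² = 14·8·(2·4-8)/12² = 0 kN·m
  R_B = -6M₀ab/L³ = -6·14·4·8/12³ = -14/9 kN
  M_B = M₀a(2b-a)/L² = 14·4·(2·8-4)/12² = 14/3 kN·m
Load 4 — applied couple M₀=-9 kN·m at a=3 m (b=L-a=9):
  R_A = 6M₀ab/L³ = 6·(-9)·3·9/12³ = -27/32 kN
  M_A = M₀b(2a-b)/L² = (-9)·9·(2·3-9)/12² = 27/16 kN·m
  R_B = -6M₀ab/L³ = -6·(-9)·3·9/12³ = 27/32 kN
  M_B = M₀a(2b-a)/L² = (-9)·3·(2·9-3)/12² = -45/16 kN·m
Superposition: R_A = 1283033/36000 kN, M_A = 155631/2000 kN·m, R_B = 1380967/36000 kN, M_B = -494027/6000 kN·m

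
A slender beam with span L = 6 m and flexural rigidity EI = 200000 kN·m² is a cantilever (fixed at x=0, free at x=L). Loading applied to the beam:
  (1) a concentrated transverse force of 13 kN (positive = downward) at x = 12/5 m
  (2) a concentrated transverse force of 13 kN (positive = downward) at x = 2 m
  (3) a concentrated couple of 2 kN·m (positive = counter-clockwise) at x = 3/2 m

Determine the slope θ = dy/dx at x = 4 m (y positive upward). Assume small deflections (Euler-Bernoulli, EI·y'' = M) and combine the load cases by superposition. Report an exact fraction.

θ(4) = -1511/5000000 rad

Load 1 — point force P=13 kN at a=12/5 m (b=L-a=18/5):
  θ_1 = -Pa²/(2EI)  [x>a] = -13·(12/5)²/(2·200000) = -117/625000 rad
Load 2 — point force P=13 kN at a=2 m (b=L-a=4):
  θ_2 = -Pa²/(2EI)  [x>a] = -13·2²/(2·200000) = -13/100000 rad
Load 3 — applied couple M₀=2 kN·m at a=3/2 m (b=L-a=9/2):
  θ_3 = M₀a/EI  [x>a] = 2·(3/2)/200000 = 3/200000 rad
Superposition: θ = Σ θ_i = -1511/5000000 rad ≈ -0.000302 rad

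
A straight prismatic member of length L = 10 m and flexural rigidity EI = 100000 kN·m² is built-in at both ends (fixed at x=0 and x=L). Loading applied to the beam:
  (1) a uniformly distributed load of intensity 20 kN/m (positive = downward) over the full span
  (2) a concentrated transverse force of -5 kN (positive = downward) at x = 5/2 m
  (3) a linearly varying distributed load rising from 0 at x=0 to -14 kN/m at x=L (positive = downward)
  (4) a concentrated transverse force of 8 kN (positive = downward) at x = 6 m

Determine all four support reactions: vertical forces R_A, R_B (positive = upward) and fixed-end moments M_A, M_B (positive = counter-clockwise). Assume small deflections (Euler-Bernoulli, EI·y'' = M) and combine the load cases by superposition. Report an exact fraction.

R_A = 310389/4000 kN, M_A = 96519/800 kN·m, R_B = 221611/4000 kN, M_B = -254023/2400 kN·m

Load 1 — uniform load w=20 kN/m over full span:
  R_A = wL/2 = 20·10/2 = 100 kN
  M_A = wL²/12 = 20·10²/12 = 500/3 kN·m
  R_B = wL/2 = 20·10/2 = 100 kN
  M_B = -wL²/12 = -20·10²/12 = -500/3 kN·m
Load 2 — point force P=-5 kN at a=5/2 m (b=L-a=15/2):
  R_A = Pb²(3a+b)/L³ = (-5)·(15/2)²·(3·(5/2)+(15/2))/10³ = -135/32 kN
  M_A = Pab²/L² = (-5)·(5/2)·(15/2)²/10² = -225/32 kN·m
  R_B = Pa²(a+3b)/L³ = (-5)·(5/2)²·((5/2)+3·(15/2))/10³ = -25/32 kN
  M_B = -Pa²b/L² = -(-5)·(5/2)²·(15/2)/10² = 75/32 kN·m
Load 3 — triangular load w₀=-14 kN/m (0→w₀ over full span):
  R_A = 3w₀L/20 = 3·(-14)·10/20 = -21 kN
  M_A = w₀L²/30 = (-14)·10²/30 = -140/3 kN·m
  R_B = 7w₀L/20 = 7·(-14)·10/20 = -49 kN
  M_B = -w₀L²/20 = -(-14)·10²/20 = 70 kN·m
Load 4 — point force P=8 kN at a=6 m (b=L-a=4):
  R_A = Pb²(3a+b)/L³ = 8·4²·(3·6+4)/10³ = 352/125 kN
  M_A = Pab²/L² = 8·6·4²/10² = 192/25 kN·m
  R_B = Pa²(a+3b)/L³ = 8·6²·(6+3·4)/10³ = 648/125 kN
  M_B = -Pa²b/L² = -8·6²·4/10² = -288/25 kN·m
Superposition: R_A = 310389/4000 kN, M_A = 96519/800 kN·m, R_B = 221611/4000 kN, M_B = -254023/2400 kN·m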